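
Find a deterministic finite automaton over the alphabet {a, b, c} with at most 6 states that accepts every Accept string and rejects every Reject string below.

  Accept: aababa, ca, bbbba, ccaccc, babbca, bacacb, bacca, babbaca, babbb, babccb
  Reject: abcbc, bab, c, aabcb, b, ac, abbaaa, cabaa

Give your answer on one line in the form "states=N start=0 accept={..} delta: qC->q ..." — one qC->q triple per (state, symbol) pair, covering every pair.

states=5 start=0 accept={2,4} delta: 0a->0 0b->1 0c->1 1a->2 1b->1 1c->1 2a->4 2b->3 2c->2 3a->4 3b->4 3c->3 4a->0 4b->2 4c->3

State merging on the prefix tree: take the shortest (then alphabetical) example prefix whose next move is undefined and point that move at state 0, else 1, else 2, ...; a target is out if some Accept/Reject pair would then sit in one state with the same input left (inseparable). If every existing state is out, open a new one.
a: 0a undefined. 0a->0: ok.
b: 0b undefined. 0b->0: no, aababa/bab meet in 0. Open state 1: 0b->1.
c: 0c undefined. 0c->0: no, ca/c meet in 0. 0c->1: ok.
ba: 1a undefined. 1a->0: no, aababa/cabaa meet in 0. 1a->1: no, ca/c meet in 1. Open state 2: 1a->2.
bb: 1b undefined. 1b->0: no, bbbba/abbaaa meet in 0. 1b->1: ok.
cc: 1c undefined. 1c->0: no, ccaccc/c meet in 1. 1c->1: ok.
bab: 2b undefined. 2b->0: no, aababa/bab meet in 0. 2b->1: no, babbb/abcbc meet in 1. 2b->2: no, ca/bab meet in 2. Open state 3: 2b->3.
bac: 2c undefined. 2c->0: no, ccaccc/abcbc meet in 1. 2c->1: no, ccaccc/abcbc meet in 1. 2c->2: ok.
babb: 3b undefined. 3b->0: no, babbb/abcbc meet in 1. 3b->1: no, babbb/abcbc meet in 1. 3b->2: no, babbb/bab meet in 3. 3b->3: no, babbb/bab meet in 3. Open state 4: 3b->4.
babc: 3c undefined. 3c->0: no, babccb/abcbc meet in 1. 3c->1: no, babccb/abcbc meet in 1. 3c->2: no, babccb/bab meet in 3. 3c->3: ok.
baca: 2a undefined. 2a->0: no, bacacb/abcbc meet in 1. 2a->1: no, ca/abbaaa meet in 2. 2a->2: no, ca/abbaaa meet in 2. 2a->3: no, aababa/abbaaa meet in 3 with "a" left. 2a->4: ok.
caba: 3a undefined. 3a->0: no, aababa/cabaa meet in 0. 3a->1: no, aababa/abcbc meet in 1. 3a->2: no, bacca/cabaa meet in 4. 3a->3: no, aababa/bab meet in 3. 3a->4: ok.
babba: 4a undefined. 4a->0: ok.
babbb: 4b undefined. 4b->0: no, babbb/abbaaa meet in 0. 4b->1: no, babbb/abcbc meet in 1. 4b->2: ok.
babbc: 4c undefined. 4c->0: no, babbca/abbaaa meet in 0. 4c->1: no, bacacb/abcbc meet in 1. 4c->2: no, bacacb/bab meet in 3. 4c->3: ok.
All examples now run through 5 states with every (state, symbol) defined. Accept strings end in {2,4}, Reject strings end in {0,1,3}; accept={2,4}.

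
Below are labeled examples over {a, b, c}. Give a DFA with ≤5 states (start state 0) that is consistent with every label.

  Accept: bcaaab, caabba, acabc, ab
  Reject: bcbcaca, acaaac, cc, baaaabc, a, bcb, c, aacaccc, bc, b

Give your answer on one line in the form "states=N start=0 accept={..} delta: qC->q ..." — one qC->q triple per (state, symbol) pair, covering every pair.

states=4 start=0 accept={2} delta: 0a->1 0b->0 0c->0 1a->1 1b->2 1c->2 2a->3 2b->3 2c->0 3a->2 3b->1 3c->0

Grow the machine one transition at a time. Run the examples from 0; the earliest place one falls off (shortest prefix, ties alphabetical) gets sent to the lowest-numbered state that keeps every Accept/Reject pair distinguishable — a pair clashes when both reach the same state with identical unread suffix — and to a fresh state only if none does.
a: 0a undefined. 0a->0: no, ab/b meet in 0 with "b" left. Open state 1: 0a->1.
b: 0b undefined. 0b->0: ok.
c: 0c undefined. 0c->0: ok.
aa: 1a undefined. 1a->0: no, caabba/a meet in 1. 1a->1: ok.
ab: 1b undefined. 1b->0: no, bcaaab/cc meet in 0. 1b->1: no, bcaaab/a meet in 1. Open state 2: 1b->2.
ac: 1c undefined. 1c->0: no, acabc/baaaabc meet in 2 with "c" left. 1c->1: no, acabc/baaaabc meet in 2 with "c" left. 1c->2: ok.
aca: 2a undefined. 2a->0: no, bcaaab/acaaac meet in 2. 2a->1: no, bcaaab/acaaac meet in 2. 2a->2: no, bcaaab/bcbcaca meet in 2. Open state 3: 2a->3.
acaa: 3a undefined. 3a->0: no, bcaaab/acaaac meet in 2. 3a->1: no, bcaaab/acaaac meet in 2. 3a->2: ok.
acab: 3b undefined. 3b->0: no, acabc/cc meet in 0. 3b->1: ok.
aacac: 3c undefined. 3c->0: ok.
caabb: 2b undefined. 2b->0: no, caabba/a meet in 1. 2b->1: no, caabba/a meet in 1. 2b->2: no, caabba/bcbcaca meet in 3. 2b->3: ok.
baaaabc: 2c undefined. 2c->0: ok.
All examples now run through 4 states with every (state, symbol) defined. Accept strings end in {2}, Reject strings end in {0,1,3}; accept={2}.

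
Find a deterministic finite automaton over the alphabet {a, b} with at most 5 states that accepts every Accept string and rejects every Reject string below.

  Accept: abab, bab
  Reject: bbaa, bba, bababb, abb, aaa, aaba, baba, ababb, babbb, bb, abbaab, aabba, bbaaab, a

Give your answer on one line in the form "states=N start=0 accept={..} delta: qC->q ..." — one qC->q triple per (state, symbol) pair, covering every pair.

State merging on the prefix tree: take the shortest (then alphabetical) example prefix whose next move is undefined and point that move at state 0, else 1, else 2, ...; a target is out if some Accept/Reject pair would then sit in one state with the same input left (inseparable). If every existing state is out, open a new one.
a: 0a undefined. 0a->0: ok.
b: 0b undefined. 0b->0: no, abab/bbaa meet in 0. Open state 1: 0b->1.
ba: 1a undefined. 1a->0: ok.
bb: 1b undefined. 1b->0: no, abab/babbb meet in 1. 1b->1: no, abab/bababb meet in 1. Open state 2: 1b->2.
bba: 2a undefined. 2a->0: no, abab/abbaab meet in 1. 2a->1: no, abab/bba meet in 1. 2a->2: ok.
babbb: 2b undefined. 2b->0: ok.
All examples now run through 3 states with every (state, symbol) defined. Accept strings end in {1}, Reject strings end in {0,2}; accept={1}.

states=3 start=0 accept={1} delta: 0a->0 0b->1 1a->0 1b->2 2a->2 2b->0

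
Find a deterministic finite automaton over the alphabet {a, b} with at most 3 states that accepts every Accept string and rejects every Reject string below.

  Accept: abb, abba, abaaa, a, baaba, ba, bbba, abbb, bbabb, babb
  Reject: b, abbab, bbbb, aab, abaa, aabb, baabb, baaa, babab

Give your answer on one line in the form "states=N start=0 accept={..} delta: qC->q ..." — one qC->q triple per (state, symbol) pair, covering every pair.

Grow the machine one transition at a time. Run the examples from 0; the earliest place one falls off (shortest prefix, ties alphabetical) gets sent to the lowest-numbered state that keeps every Accept/Reject pair distinguishable — a pair clashes when both reach the same state with identical unread suffix — and to a fresh state only if none does.
a: 0a undefined. 0a->0: no, abb/aabb meet in 0 with "bb" left. Open state 1: 0a->1.
b: 0b undefined. 0b->0: ok.
aa: 1a undefined. 1a->0: no, a/baaa meet in 1. 1a->1: no, abb/aabb meet in 1 with "bb" left. Open state 2: 1a->2.
ab: 1b undefined. 1b->0: no, abb/b meet in 0. 1b->1: ok.
aab: 2b undefined. 2b->0: ok.
abaa: 2a undefined. 2a->0: ok.
All examples now run through 3 states with every (state, symbol) defined. Accept strings end in {1,2}, Reject strings end in {0}; accept={1,2}.

states=3 start=0 accept={1,2} delta: 0a->1 0b->0 1a->2 1b->1 2a->0 2b->0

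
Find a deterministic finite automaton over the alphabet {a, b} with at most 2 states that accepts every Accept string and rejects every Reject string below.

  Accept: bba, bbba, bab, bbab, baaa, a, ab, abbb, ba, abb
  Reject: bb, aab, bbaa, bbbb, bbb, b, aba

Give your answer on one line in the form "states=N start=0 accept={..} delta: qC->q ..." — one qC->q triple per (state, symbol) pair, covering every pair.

states=2 start=0 accept={1} delta: 0a->1 0b->0 1a->0 1b->1

Grow the machine one transition at a time. Run the examples from 0; the earliest place one falls off (shortest prefix, ties alphabetical) gets sent to the lowest-numbered state that keeps every Accept/Reject pair distinguishable — a pair clashes when both reach the same state with identical unread suffix — and to a fresh state only if none does.
a: 0a undefined. 0a->0: no, ab/aab meet in 0 with "b" left. Open state 1: 0a->1.
b: 0b undefined. 0b->0: ok.
aa: 1a undefined. 1a->0: ok.
ab: 1b undefined. 1b->0: no, bba/aba meet in 1. 1b->1: ok.
All examples now run through 2 states with every (state, symbol) defined. Accept strings end in {1}, Reject strings end in {0}; accept={1}.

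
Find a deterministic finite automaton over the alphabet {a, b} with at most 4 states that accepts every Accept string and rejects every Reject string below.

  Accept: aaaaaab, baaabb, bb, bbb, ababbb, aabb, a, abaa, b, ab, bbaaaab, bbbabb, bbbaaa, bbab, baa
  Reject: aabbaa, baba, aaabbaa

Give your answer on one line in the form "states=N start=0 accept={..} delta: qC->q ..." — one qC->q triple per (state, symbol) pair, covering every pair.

Grow the machine one transition at a time. Run the examples from 0; the earliest place one falls off (shortest prefix, ties alphabetical) gets sent to the lowest-numbered state that keeps every Accept/Reject pair distinguishable — a pair clashes when both reach the same state with identical unread suffix — and to a fresh state only if none does.
a: 0a undefined. 0a->0: ok.
b: 0b undefined. 0b->0: no, aaaaaab/aabbaa meet in 0. Open state 1: 0b->1.
ba: 1a undefined. 1a->0: no, a/baba meet in 0. 1a->1: ok.
bb: 1b undefined. 1b->0: no, bb/aabbaa meet in 0. 1b->1: no, aaaaaab/aabbaa meet in 1. Open state 2: 1b->2.
bba: 2a undefined. 2a->0: no, a/aabbaa meet in 0. 2a->1: no, aaaaaab/aabbaa meet in 1. 2a->2: no, bb/aabbaa meet in 2. Open state 3: 2a->3.
bbb: 2b undefined. 2b->0: ok.
bbaa: 3a undefined. 3a->0: no, baaabb/aabbaa meet in 0. 3a->1: no, aaaaaab/aabbaa meet in 1. 3a->2: no, bb/aabbaa meet in 2. 3a->3: ok.
bbab: 3b undefined. 3b->0: ok.
All examples now run through 4 states with every (state, symbol) defined. Accept strings end in {0,1,2}, Reject strings end in {3}; accept={0,1,2}.

states=4 start=0 accept={0,1,2} delta: 0a->0 0b->1 1a->1 1b->2 2a->3 2b->0 3a->3 3b->0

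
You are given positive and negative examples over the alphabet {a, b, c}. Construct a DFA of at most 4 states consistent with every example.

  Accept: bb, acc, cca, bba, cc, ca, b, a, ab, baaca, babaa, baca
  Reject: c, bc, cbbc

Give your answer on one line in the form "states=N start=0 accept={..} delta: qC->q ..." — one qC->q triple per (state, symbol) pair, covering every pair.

State merging on the prefix tree: take the shortest (then alphabetical) example prefix whose next move is undefined and point that move at state 0, else 1, else 2, ...; a target is out if some Accept/Reject pair would then sit in one state with the same input left (inseparable). If every existing state is out, open a new one.
a: 0a undefined. 0a->0: ok.
b: 0b undefined. 0b->0: ok.
c: 0c undefined. 0c->0: no, bb/c meet in 0. Open state 1: 0c->1.
ca: 1a undefined. 1a->0: ok.
cb: 1b undefined. 1b->0: ok.
cc: 1c undefined. 1c->0: ok.
All examples now run through 2 states with every (state, symbol) defined. Accept strings end in {0}, Reject strings end in {1}; accept={0}.

states=2 start=0 accept={0} delta: 0a->0 0b->0 0c->1 1a->0 1b->0 1c->0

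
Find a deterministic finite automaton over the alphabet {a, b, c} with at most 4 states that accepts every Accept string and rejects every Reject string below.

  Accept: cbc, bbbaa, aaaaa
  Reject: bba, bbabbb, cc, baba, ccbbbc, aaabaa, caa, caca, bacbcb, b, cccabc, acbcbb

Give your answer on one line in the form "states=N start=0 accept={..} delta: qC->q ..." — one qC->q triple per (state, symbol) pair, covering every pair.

Fold the examples into a partial DFA from state 0: repeatedly fix the first undefined (state, symbol) met by the shortest-then-alphabetical prefix, trying targets in increasing order and rejecting any under which an Accept and a Reject string meet in one state with the same remainder; add a state when all current targets are rejected. Accepting states are where Accept strings end.
a: 0a undefined. 0a->0: ok.
b: 0b undefined. 0b->0: no, bbbaa/bba meet in 0. Open state 1: 0b->1.
c: 0c undefined. 0c->0: no, cbc/cccabc meet in 1 with "c" left. 0c->1: ok.
ba: 1a undefined. 1a->0: no, aaaaa/baba meet in 0. 1a->1: ok.
bb: 1b undefined. 1b->0: no, cbc/bbabbb meet in 1. 1b->1: no, cbc/cc meet in 1 with "c" left. Open state 2: 1b->2.
cc: 1c undefined. 1c->0: no, cbc/cccabc meet in 2 with "c" left. 1c->1: no, cbc/cccabc meet in 2 with "c" left. 1c->2: ok.
bba: 2a undefined. 2a->0: no, aaaaa/bba meet in 0. 2a->1: ok.
bbb: 2b undefined. 2b->0: no, cbc/ccbbbc meet in 2 with "c" left. 2b->1: no, bbbaa/bba meet in 1. 2b->2: no, cbc/ccbbbc meet in 2 with "c" left. Open state 3: 2b->3.
cbc: 2c undefined. 2c->0: ok.
bbba: 3a undefined. 3a->0: ok.
ccbb: 3b undefined. 3b->0: no, cbc/bbabbb meet in 0. 3b->1: no, cbc/ccbbbc meet in 0. 3b->2: ok.
bacbc: 3c undefined. 3c->0: no, cbc/ccbbbc meet in 0. 3c->1: ok.
All examples now run through 4 states with every (state, symbol) defined. Accept strings end in {0}, Reject strings end in {1,2}; accept={0}.

states=4 start=0 accept={0} delta: 0a->0 0b->1 0c->1 1a->1 1b->2 1c->2 2a->1 2b->3 2c->0 3a->0 3b->2 3c->1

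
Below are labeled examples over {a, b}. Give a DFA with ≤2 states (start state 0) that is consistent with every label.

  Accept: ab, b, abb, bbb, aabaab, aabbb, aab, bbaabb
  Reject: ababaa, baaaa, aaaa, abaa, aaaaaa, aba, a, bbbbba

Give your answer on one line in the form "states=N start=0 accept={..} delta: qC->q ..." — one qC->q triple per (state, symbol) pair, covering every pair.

Grow the machine one transition at a time. Run the examples from 0; the earliest place one falls off (shortest prefix, ties alphabetical) gets sent to the lowest-numbered state that keeps every Accept/Reject pair distinguishable — a pair clashes when both reach the same state with identical unread suffix — and to a fresh state only if none does.
a: 0a undefined. 0a->0: ok.
b: 0b undefined. 0b->0: no, ab/ababaa meet in 0. Open state 1: 0b->1.
ba: 1a undefined. 1a->0: ok.
bb: 1b undefined. 1b->0: no, abb/ababaa meet in 0. 1b->1: ok.
All examples now run through 2 states with every (state, symbol) defined. Accept strings end in {1}, Reject strings end in {0}; accept={1}.

states=2 start=0 accept={1} delta: 0a->0 0b->1 1a->0 1b->1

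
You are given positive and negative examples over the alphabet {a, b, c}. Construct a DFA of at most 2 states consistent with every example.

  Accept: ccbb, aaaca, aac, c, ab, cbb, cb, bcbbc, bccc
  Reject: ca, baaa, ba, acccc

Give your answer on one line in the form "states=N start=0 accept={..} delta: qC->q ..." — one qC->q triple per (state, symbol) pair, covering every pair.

Grow the machine one transition at a time. Run the examples from 0; the earliest place one falls off (shortest prefix, ties alphabetical) gets sent to the lowest-numbered state that keeps every Accept/Reject pair distinguishable — a pair clashes when both reach the same state with identical unread suffix — and to a fresh state only if none does.
a: 0a undefined. 0a->0: no, aaaca/ca meet in 0 with "ca" left. Open state 1: 0a->1.
b: 0b undefined. 0b->0: ok.
c: 0c undefined. 0c->0: ok.
aa: 1a undefined. 1a->0: ok.
ab: 1b undefined. 1b->0: ok.
ac: 1c undefined. 1c->0: no, ccbb/acccc meet in 0. 1c->1: ok.
All examples now run through 2 states with every (state, symbol) defined. Accept strings end in {0}, Reject strings end in {1}; accept={0}.

states=2 start=0 accept={0} delta: 0a->1 0b->0 0c->0 1a->0 1b->0 1c->1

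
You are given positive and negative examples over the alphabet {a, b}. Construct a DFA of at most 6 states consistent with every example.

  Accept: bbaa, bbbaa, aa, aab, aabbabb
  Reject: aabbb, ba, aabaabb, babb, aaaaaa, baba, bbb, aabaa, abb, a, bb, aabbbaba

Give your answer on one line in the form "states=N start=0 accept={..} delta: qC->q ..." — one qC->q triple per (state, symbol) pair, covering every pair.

Fold the examples into a partial DFA from state 0: repeatedly fix the first undefined (state, symbol) met by the shortest-then-alphabetical prefix, trying targets in increasing order and rejecting any under which an Accept and a Reject string meet in one state with the same remainder; add a state when all current targets are rejected. Accepting states are where Accept strings end.
a: 0a undefined. 0a->0: no, aa/aaaaaa meet in 0. Open state 1: 0a->1.
b: 0b undefined. 0b->0: ok.
aa: 1a undefined. 1a->0: no, bbaa/aabbb meet in 0. 1a->1: no, bbaa/ba meet in 1. Open state 2: 1a->2.
ab: 1b undefined. 1b->0: ok.
aaa: 2a undefined. 2a->0: ok.
aab: 2b undefined. 2b->0: no, bbaa/aabaa meet in 2. 2b->1: no, aab/ba meet in 1. 2b->2: no, bbaa/aabbb meet in 2. Open state 3: 2b->3.
aaba: 3a undefined. 3a->0: ok.
aabb: 3b undefined. 3b->0: no, aabbabb/aabbb meet in 0. 3b->1: no, aabbabb/ba meet in 1. 3b->2: no, aab/aabbb meet in 3. 3b->3: no, aab/aabbb meet in 3. Open state 4: 3b->4.
aabba: 4a undefined. 4a->0: no, aabbabb/aabaabb meet in 0. 4a->1: no, aabbabb/aabaabb meet in 0. 4a->2: ok.
aabbb: 4b undefined. 4b->0: ok.
All examples now run through 5 states with every (state, symbol) defined. Accept strings end in {2,3,4}, Reject strings end in {0,1}; accept={2,3,4}.

states=5 start=0 accept={2,3,4} delta: 0a->1 0b->0 1a->2 1b->0 2a->0 2b->3 3a->0 3b->4 4a->2 4b->0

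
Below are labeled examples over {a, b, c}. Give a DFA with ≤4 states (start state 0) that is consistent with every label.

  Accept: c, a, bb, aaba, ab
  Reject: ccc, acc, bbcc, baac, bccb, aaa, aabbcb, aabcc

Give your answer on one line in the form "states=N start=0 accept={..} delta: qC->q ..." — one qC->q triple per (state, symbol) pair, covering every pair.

State merging on the prefix tree: take the shortest (then alphabetical) example prefix whose next move is undefined and point that move at state 0, else 1, else 2, ...; a target is out if some Accept/Reject pair would then sit in one state with the same input left (inseparable). If every existing state is out, open a new one.
a: 0a undefined. 0a->0: no, a/aaa meet in 0. Open state 1: 0a->1.
b: 0b undefined. 0b->0: ok.
c: 0c undefined. 0c->0: no, c/ccc meet in 0. 0c->1: ok.
aa: 1a undefined. 1a->0: no, c/baac meet in 1. 1a->1: no, c/aaa meet in 1. Open state 2: 1a->2.
ab: 1b undefined. 1b->0: ok.
ac: 1c undefined. 1c->0: no, c/ccc meet in 1. 1c->1: no, c/ccc meet in 1. 1c->2: ok.
aaa: 2a undefined. 2a->0: no, bb/aaa meet in 0. 2a->1: no, c/aaa meet in 1. 2a->2: ok.
aab: 2b undefined. 2b->0: no, bb/bccb meet in 0. 2b->1: no, c/bccb meet in 1. 2b->2: no, aaba/bbcc meet in 2. Open state 3: 2b->3.
acc: 2c undefined. 2c->0: no, bb/ccc meet in 0. 2c->1: no, c/ccc meet in 1. 2c->2: ok.
aaba: 3a undefined. 3a->0: ok.
aabb: 3b undefined. 3b->0: no, bb/aabbcb meet in 0. 3b->1: ok.
aabc: 3c undefined. 3c->0: no, c/aabcc meet in 1. 3c->1: ok.
All examples now run through 4 states with every (state, symbol) defined. Accept strings end in {0,1}, Reject strings end in {2,3}; accept={0,1}.

states=4 start=0 accept={0,1} delta: 0a->1 0b->0 0c->1 1a->2 1b->0 1c->2 2a->2 2b->3 2c->2 3a->0 3b->1 3c->1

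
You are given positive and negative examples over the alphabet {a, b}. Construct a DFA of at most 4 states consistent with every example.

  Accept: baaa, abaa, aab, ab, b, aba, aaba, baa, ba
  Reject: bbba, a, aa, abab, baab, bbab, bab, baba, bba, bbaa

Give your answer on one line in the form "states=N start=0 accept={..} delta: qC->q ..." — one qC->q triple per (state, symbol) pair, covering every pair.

Grow the machine one transition at a time. Run the examples from 0; the earliest place one falls off (shortest prefix, ties alphabetical) gets sent to the lowest-numbered state that keeps every Accept/Reject pair distinguishable — a pair clashes when both reach the same state with identical unread suffix — and to a fresh state only if none does.
a: 0a undefined. 0a->0: ok.
b: 0b undefined. 0b->0: no, baaa/bbba meet in 0. Open state 1: 0b->1.
ba: 1a undefined. 1a->0: no, baaa/a meet in 0. 1a->1: ok.
bb: 1b undefined. 1b->0: no, baaa/bbba meet in 1. 1b->1: no, baaa/bbba meet in 1. Open state 2: 1b->2.
bba: 2a undefined. 2a->0: no, baaa/bbab meet in 1. 2a->1: no, baaa/baba meet in 1. 2a->2: ok.
bbb: 2b undefined. 2b->0: ok.
All examples now run through 3 states with every (state, symbol) defined. Accept strings end in {1}, Reject strings end in {0,2}; accept={1}.

states=3 start=0 accept={1} delta: 0a->0 0b->1 1a->1 1b->2 2a->2 2b->0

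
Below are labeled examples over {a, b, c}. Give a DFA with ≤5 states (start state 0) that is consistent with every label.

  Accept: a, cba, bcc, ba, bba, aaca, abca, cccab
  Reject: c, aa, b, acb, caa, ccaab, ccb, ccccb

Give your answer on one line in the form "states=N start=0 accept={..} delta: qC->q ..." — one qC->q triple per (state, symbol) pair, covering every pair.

Grow the machine one transition at a time. Run the examples from 0; the earliest place one falls off (shortest prefix, ties alphabetical) gets sent to the lowest-numbered state that keeps every Accept/Reject pair distinguishable — a pair clashes when both reach the same state with identical unread suffix — and to a fresh state only if none does.
a: 0a undefined. 0a->0: no, a/aa meet in 0. Open state 1: 0a->1.
b: 0b undefined. 0b->0: ok.
c: 0c undefined. 0c->0: no, bcc/c meet in 0. 0c->1: no, a/c meet in 1. Open state 2: 0c->2.
aa: 1a undefined. 1a->0: ok.
ab: 1b undefined. 1b->0: ok.
ac: 1c undefined. 1c->0: ok.
ca: 2a undefined. 2a->0: no, a/caa meet in 1. 2a->1: ok.
cb: 2b undefined. 2b->0: ok.
cc: 2c undefined. 2c->0: no, bcc/aa meet in 0. 2c->1: no, cccab/aa meet in 0. 2c->2: no, bcc/c meet in 2. Open state 3: 2c->3.
cca: 3a undefined. 3a->0: ok.
ccb: 3b undefined. 3b->0: ok.
ccc: 3c undefined. 3c->0: no, cccab/aa meet in 0. 3c->1: no, cccab/aa meet in 0. 3c->2: no, cccab/aa meet in 0. 3c->3: no, cccab/aa meet in 0. Open state 4: 3c->4.
ccca: 4a undefined. 4a->0: no, cccab/aa meet in 0. 4a->1: no, cccab/aa meet in 0. 4a->2: no, cccab/aa meet in 0. 4a->3: no, cccab/aa meet in 0. 4a->4: ok.
cccc: 4c undefined. 4c->0: ok.
cccab: 4b undefined. 4b->0: no, cccab/aa meet in 0. 4b->1: ok.
All examples now run through 5 states with every (state, symbol) defined. Accept strings end in {1,3}, Reject strings end in {0,2}; accept={1,3}.

states=5 start=0 accept={1,3} delta: 0a->1 0b->0 0c->2 1a->0 1b->0 1c->0 2a->1 2b->0 2c->3 3a->0 3b->0 3c->4 4a->4 4b->1 4c->0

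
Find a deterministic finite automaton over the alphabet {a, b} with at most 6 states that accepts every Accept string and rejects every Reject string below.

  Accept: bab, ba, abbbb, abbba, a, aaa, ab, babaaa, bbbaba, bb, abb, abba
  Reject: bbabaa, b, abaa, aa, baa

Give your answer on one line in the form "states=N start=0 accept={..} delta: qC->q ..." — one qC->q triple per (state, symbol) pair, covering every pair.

Fold the examples into a partial DFA from state 0: repeatedly fix the first undefined (state, symbol) met by the shortest-then-alphabetical prefix, trying targets in increasing order and rejecting any under which an Accept and a Reject string meet in one state with the same remainder; add a state when all current targets are rejected. Accepting states are where Accept strings end.
a: 0a undefined. 0a->0: no, a/aa meet in 0. Open state 1: 0a->1.
b: 0b undefined. 0b->0: no, bb/b meet in 0. 0b->1: no, ba/aa meet in 1 with "a" left. Open state 2: 0b->2.
aa: 1a undefined. 1a->0: ok.
ab: 1b undefined. 1b->0: no, ab/abaa meet in 0. 1b->1: no, abbbb/abaa meet in 1. 1b->2: no, ab/b meet in 2. Open state 3: 1b->3.
ba: 2a undefined. 2a->0: no, bab/b meet in 2. 2a->1: ok.
bb: 2b undefined. 2b->0: no, bb/aa meet in 0. 2b->1: ok.
aba: 3a undefined. 3a->0: no, ba/abaa meet in 1. 3a->1: ok.
abb: 3b undefined. 3b->0: no, abb/bbabaa meet in 0. 3b->1: no, abba/bbabaa meet in 0. 3b->2: no, abbba/bbabaa meet in 0. 3b->3: ok.
All examples now run through 4 states with every (state, symbol) defined. Accept strings end in {1,3}, Reject strings end in {0,2}; accept={1,3}.

states=4 start=0 accept={1,3} delta: 0a->1 0b->2 1a->0 1b->3 2a->1 2b->1 3a->1 3b->3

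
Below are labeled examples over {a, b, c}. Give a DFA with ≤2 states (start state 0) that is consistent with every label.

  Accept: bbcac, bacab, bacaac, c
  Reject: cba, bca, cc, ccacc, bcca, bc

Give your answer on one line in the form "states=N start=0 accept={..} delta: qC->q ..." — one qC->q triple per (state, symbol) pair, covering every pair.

states=2 start=0 accept={1} delta: 0a->0 0b->1 0c->1 1a->0 1b->0 1c->0

Fold the examples into a partial DFA from state 0: repeatedly fix the first undefined (state, symbol) met by the shortest-then-alphabetical prefix, trying targets in increasing order and rejecting any under which an Accept and a Reject string meet in one state with the same remainder; add a state when all current targets are rejected. Accepting states are where Accept strings end.
b: 0b undefined. 0b->0: no, c/bc meet in 0 with "c" left. Open state 1: 0b->1.
c: 0c undefined. 0c->0: no, c/cc meet in 0. 0c->1: ok.
ba: 1a undefined. 1a->0: ok.
bb: 1b undefined. 1b->0: ok.
bc: 1c undefined. 1c->0: ok.
bca: 0a undefined. 0a->0: ok.
All examples now run through 2 states with every (state, symbol) defined. Accept strings end in {1}, Reject strings end in {0}; accept={1}.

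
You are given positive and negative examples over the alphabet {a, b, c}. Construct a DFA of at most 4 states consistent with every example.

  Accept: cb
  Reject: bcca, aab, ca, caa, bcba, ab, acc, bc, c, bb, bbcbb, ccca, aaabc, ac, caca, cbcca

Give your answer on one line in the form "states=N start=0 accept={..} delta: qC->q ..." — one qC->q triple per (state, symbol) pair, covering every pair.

states=3 start=0 accept={2} delta: 0a->0 0b->0 0c->1 1a->0 1b->2 1c->0 2a->0 2b->0 2c->0

State merging on the prefix tree: take the shortest (then alphabetical) example prefix whose next move is undefined and point that move at state 0, else 1, else 2, ...; a target is out if some Accept/Reject pair would then sit in one state with the same input left (inseparable). If every existing state is out, open a new one.
a: 0a undefined. 0a->0: ok.
b: 0b undefined. 0b->0: ok.
c: 0c undefined. 0c->0: no, cb/bcca meet in 0. Open state 1: 0c->1.
ca: 1a undefined. 1a->0: ok.
cb: 1b undefined. 1b->0: no, cb/aab meet in 0. 1b->1: no, cb/bc meet in 1. Open state 2: 1b->2.
cc: 1c undefined. 1c->0: ok.
cbc: 2c undefined. 2c->0: ok.
bcba: 2a undefined. 2a->0: ok.
bbcbb: 2b undefined. 2b->0: ok.
All examples now run through 3 states with every (state, symbol) defined. Accept strings end in {2}, Reject strings end in {0,1}; accept={2}.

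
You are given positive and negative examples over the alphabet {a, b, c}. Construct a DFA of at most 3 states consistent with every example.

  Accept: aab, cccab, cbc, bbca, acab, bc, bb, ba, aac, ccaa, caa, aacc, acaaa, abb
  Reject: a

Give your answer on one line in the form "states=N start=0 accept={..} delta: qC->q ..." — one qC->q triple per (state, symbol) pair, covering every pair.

states=2 start=0 accept={1} delta: 0a->0 0b->1 0c->1 1a->1 1b->1 1c->1

State merging on the prefix tree: take the shortest (then alphabetical) example prefix whose next move is undefined and point that move at state 0, else 1, else 2, ...; a target is out if some Accept/Reject pair would then sit in one state with the same input left (inseparable). If every existing state is out, open a new one.
a: 0a undefined. 0a->0: ok.
b: 0b undefined. 0b->0: no, aab/a meet in 0. Open state 1: 0b->1.
c: 0c undefined. 0c->0: no, aac/a meet in 0. 0c->1: ok.
ba: 1a undefined. 1a->0: no, ba/a meet in 0. 1a->1: ok.
bb: 1b undefined. 1b->0: no, acab/a meet in 0. 1b->1: ok.
bc: 1c undefined. 1c->0: no, cbc/a meet in 0. 1c->1: ok.
All examples now run through 2 states with every (state, symbol) defined. Accept strings end in {1}, Reject strings end in {0}; accept={1}.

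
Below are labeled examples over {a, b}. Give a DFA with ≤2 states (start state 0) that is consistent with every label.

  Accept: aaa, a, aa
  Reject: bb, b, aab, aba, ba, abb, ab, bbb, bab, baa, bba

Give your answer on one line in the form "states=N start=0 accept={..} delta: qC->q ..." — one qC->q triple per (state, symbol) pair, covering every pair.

states=2 start=0 accept={0} delta: 0a->0 0b->1 1a->1 1b->1

Fold the examples into a partial DFA from state 0: repeatedly fix the first undefined (state, symbol) met by the shortest-then-alphabetical prefix, trying targets in increasing order and rejecting any under which an Accept and a Reject string meet in one state with the same remainder; add a state when all current targets are rejected. Accepting states are where Accept strings end.
a: 0a undefined. 0a->0: ok.
b: 0b undefined. 0b->0: no, aaa/bb meet in 0. Open state 1: 0b->1.
ba: 1a undefined. 1a->0: no, aaa/aba meet in 0. 1a->1: ok.
bb: 1b undefined. 1b->0: no, aaa/bb meet in 0. 1b->1: ok.
All examples now run through 2 states with every (state, symbol) defined. Accept strings end in {0}, Reject strings end in {1}; accept={0}.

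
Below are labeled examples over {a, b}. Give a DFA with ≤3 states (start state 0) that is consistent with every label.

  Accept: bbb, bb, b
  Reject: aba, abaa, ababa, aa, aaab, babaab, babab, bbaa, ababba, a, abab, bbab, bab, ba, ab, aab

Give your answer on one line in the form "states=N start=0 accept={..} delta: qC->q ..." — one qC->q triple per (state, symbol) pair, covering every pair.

states=2 start=0 accept={0} delta: 0a->1 0b->0 1a->1 1b->1

Grow the machine one transition at a time. Run the examples from 0; the earliest place one falls off (shortest prefix, ties alphabetical) gets sent to the lowest-numbered state that keeps every Accept/Reject pair distinguishable — a pair clashes when both reach the same state with identical unread suffix — and to a fresh state only if none does.
a: 0a undefined. 0a->0: no, b/aaab meet in 0 with "b" left. Open state 1: 0a->1.
b: 0b undefined. 0b->0: ok.
aa: 1a undefined. 1a->0: no, bbb/aa meet in 0. 1a->1: ok.
ab: 1b undefined. 1b->0: no, bbb/aaab meet in 0. 1b->1: ok.
All examples now run through 2 states with every (state, symbol) defined. Accept strings end in {0}, Reject strings end in {1}; accept={0}.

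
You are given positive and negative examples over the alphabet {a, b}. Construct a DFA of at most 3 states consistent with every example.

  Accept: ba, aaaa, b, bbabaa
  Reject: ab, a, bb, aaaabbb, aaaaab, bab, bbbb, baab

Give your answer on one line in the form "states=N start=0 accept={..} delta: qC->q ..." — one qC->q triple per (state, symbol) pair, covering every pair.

states=3 start=0 accept={0,2} delta: 0a->1 0b->2 1a->0 1b->1 2a->2 2b->1

State merging on the prefix tree: take the shortest (then alphabetical) example prefix whose next move is undefined and point that move at state 0, else 1, else 2, ...; a target is out if some Accept/Reject pair would then sit in one state with the same input left (inseparable). If every existing state is out, open a new one.
a: 0a undefined. 0a->0: no, aaaa/a meet in 0. Open state 1: 0a->1.
b: 0b undefined. 0b->0: no, ba/a meet in 1. 0b->1: no, b/a meet in 1. Open state 2: 0b->2.
aa: 1a undefined. 1a->0: ok.
ab: 1b undefined. 1b->0: no, aaaa/ab meet in 0. 1b->1: ok.
ba: 2a undefined. 2a->0: no, b/bab meet in 2. 2a->1: no, ba/ab meet in 1. 2a->2: ok.
bb: 2b undefined. 2b->0: no, ba/aaaabbb meet in 2. 2b->1: ok.
All examples now run through 3 states with every (state, symbol) defined. Accept strings end in {0,2}, Reject strings end in {1}; accept={0,2}.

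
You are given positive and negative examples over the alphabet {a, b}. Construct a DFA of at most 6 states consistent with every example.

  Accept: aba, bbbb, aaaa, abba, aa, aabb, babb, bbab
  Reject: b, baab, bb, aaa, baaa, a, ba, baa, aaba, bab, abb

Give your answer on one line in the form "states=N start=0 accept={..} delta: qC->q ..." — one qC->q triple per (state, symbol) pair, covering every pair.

states=5 start=0 accept={3} delta: 0a->1 0b->2 1a->3 1b->1 2a->2 2b->4 3a->1 3b->3 4a->3 4b->3

Grow the machine one transition at a time. Run the examples from 0; the earliest place one falls off (shortest prefix, ties alphabetical) gets sent to the lowest-numbered state that keeps every Accept/Reject pair distinguishable — a pair clashes when both reach the same state with identical unread suffix — and to a fresh state only if none does.
a: 0a undefined. 0a->0: no, aba/ba meet in 0 with "ba" left. Open state 1: 0a->1.
b: 0b undefined. 0b->0: no, bbbb/b meet in 0. 0b->1: no, aaaa/baaa meet in 1 with "aaa" left. Open state 2: 0b->2.
aa: 1a undefined. 1a->0: no, aabb/bb meet in 2 with "b" left. 1a->1: no, aba/aaba meet in 1 with "ba" left. 1a->2: no, aaaa/baa meet in 2 with "aa" left. Open state 3: 1a->3.
ab: 1b undefined. 1b->0: no, aba/a meet in 1. 1b->1: ok.
ba: 2a undefined. 2a->0: no, aba/baaa meet in 3. 2a->1: no, aba/baa meet in 3. 2a->2: ok.
bb: 2b undefined. 2b->0: no, bbbb/baab meet in 0. 2b->1: no, bbbb/baab meet in 1. 2b->2: no, bbbb/b meet in 2. 2b->3: no, aba/baab meet in 3. Open state 4: 2b->4.
aaa: 3a undefined. 3a->0: no, aaaa/a meet in 1. 3a->1: ok.
aab: 3b undefined. 3b->0: no, aabb/b meet in 2. 3b->1: no, aba/aaba meet in 3. 3b->2: no, aabb/baab meet in 4. 3b->3: ok.
bba: 4a undefined. 4a->0: no, bbab/b meet in 2. 4a->1: no, bbab/aaa meet in 1. 4a->2: no, bbab/baab meet in 4. 4a->3: ok.
bbb: 4b undefined. 4b->0: no, bbbb/b meet in 2. 4b->1: no, bbbb/aaa meet in 1. 4b->2: no, bbbb/baab meet in 4. 4b->3: ok.
All examples now run through 5 states with every (state, symbol) defined. Accept strings end in {3}, Reject strings end in {1,2,4}; accept={3}.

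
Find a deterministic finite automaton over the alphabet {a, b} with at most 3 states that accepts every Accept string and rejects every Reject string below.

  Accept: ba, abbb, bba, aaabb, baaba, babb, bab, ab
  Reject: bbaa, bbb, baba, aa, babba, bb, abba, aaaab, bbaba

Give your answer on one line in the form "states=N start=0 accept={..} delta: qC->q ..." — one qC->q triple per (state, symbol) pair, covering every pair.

Grow the machine one transition at a time. Run the examples from 0; the earliest place one falls off (shortest prefix, ties alphabetical) gets sent to the lowest-numbered state that keeps every Accept/Reject pair distinguishable — a pair clashes when both reach the same state with identical unread suffix — and to a fresh state only if none does.
a: 0a undefined. 0a->0: no, abbb/bbb meet in 0 with "bbb" left. Open state 1: 0a->1.
b: 0b undefined. 0b->0: ok.
aa: 1a undefined. 1a->0: ok.
ab: 1b undefined. 1b->0: no, ba/baba meet in 1. 1b->1: ok.
All examples now run through 2 states with every (state, symbol) defined. Accept strings end in {1}, Reject strings end in {0}; accept={1}.

states=2 start=0 accept={1} delta: 0a->1 0b->0 1a->0 1b->1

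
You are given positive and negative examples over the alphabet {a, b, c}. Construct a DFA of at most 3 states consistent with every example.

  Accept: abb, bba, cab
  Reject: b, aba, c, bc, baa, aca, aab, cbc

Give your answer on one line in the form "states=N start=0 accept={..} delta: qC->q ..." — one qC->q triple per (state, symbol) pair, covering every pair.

Grow the machine one transition at a time. Run the examples from 0; the earliest place one falls off (shortest prefix, ties alphabetical) gets sent to the lowest-numbered state that keeps every Accept/Reject pair distinguishable — a pair clashes when both reach the same state with identical unread suffix — and to a fresh state only if none does.
a: 0a undefined. 0a->0: ok.
b: 0b undefined. 0b->0: no, abb/b meet in 0. Open state 1: 0b->1.
c: 0c undefined. 0c->0: no, cab/b meet in 1. 0c->1: ok.
ba: 1a undefined. 1a->0: no, cab/b meet in 1. 1a->1: ok.
bb: 1b undefined. 1b->0: ok.
bc: 1c undefined. 1c->0: no, abb/bc meet in 0. 1c->1: ok.
All examples now run through 2 states with every (state, symbol) defined. Accept strings end in {0}, Reject strings end in {1}; accept={0}.

states=2 start=0 accept={0} delta: 0a->0 0b->1 0c->1 1a->1 1b->0 1c->1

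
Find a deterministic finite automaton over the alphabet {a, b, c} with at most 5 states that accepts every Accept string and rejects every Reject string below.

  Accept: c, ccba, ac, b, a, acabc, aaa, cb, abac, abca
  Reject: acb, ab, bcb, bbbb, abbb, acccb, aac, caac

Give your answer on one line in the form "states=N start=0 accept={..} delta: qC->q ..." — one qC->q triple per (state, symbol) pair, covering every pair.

states=4 start=0 accept={0,1,2} delta: 0a->1 0b->1 0c->0 1a->2 1b->3 1c->1 2a->0 2b->0 2c->3 3a->0 3b->1 3c->0

State merging on the prefix tree: take the shortest (then alphabetical) example prefix whose next move is undefined and point that move at state 0, else 1, else 2, ...; a target is out if some Accept/Reject pair would then sit in one state with the same input left (inseparable). If every existing state is out, open a new one.
a: 0a undefined. 0a->0: no, c/aac meet in 0 with "c" left. Open state 1: 0a->1.
b: 0b undefined. 0b->0: no, b/bbbb meet in 0. 0b->1: ok.
c: 0c undefined. 0c->0: ok.
aa: 1a undefined. 1a->0: no, c/aac meet in 0. 1a->1: no, ac/aac meet in 1 with "c" left. Open state 2: 1a->2.
ab: 1b undefined. 1b->0: no, c/ab meet in 0. 1b->1: no, b/ab meet in 1. 1b->2: no, ccba/ab meet in 2. Open state 3: 1b->3.
ac: 1c undefined. 1c->0: no, b/acb meet in 1. 1c->1: ok.
aaa: 2a undefined. 2a->0: ok.
aac: 2c undefined. 2c->0: no, c/aac meet in 0. 2c->1: no, ac/aac meet in 1. 2c->2: no, ccba/aac meet in 2. 2c->3: ok.
aba: 3a undefined. 3a->0: ok.
abb: 3b undefined. 3b->0: no, ac/bbbb meet in 1. 3b->1: ok.
abc: 3c undefined. 3c->0: ok.
acab: 2b undefined. 2b->0: ok.
All examples now run through 4 states with every (state, symbol) defined. Accept strings end in {0,1,2}, Reject strings end in {3}; accept={0,1,2}.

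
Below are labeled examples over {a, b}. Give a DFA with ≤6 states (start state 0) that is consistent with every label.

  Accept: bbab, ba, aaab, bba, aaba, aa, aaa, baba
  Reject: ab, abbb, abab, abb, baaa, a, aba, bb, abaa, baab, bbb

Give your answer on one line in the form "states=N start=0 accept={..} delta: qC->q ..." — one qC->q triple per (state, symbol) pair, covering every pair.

State merging on the prefix tree: take the shortest (then alphabetical) example prefix whose next move is undefined and point that move at state 0, else 1, else 2, ...; a target is out if some Accept/Reject pair would then sit in one state with the same input left (inseparable). If every existing state is out, open a new one.
a: 0a undefined. 0a->0: no, ba/aba meet in 0 with "ba" left. Open state 1: 0a->1.
b: 0b undefined. 0b->0: no, bbab/ab meet in 1 with "b" left. 0b->1: no, bbab/abab meet in 1 with "bab" left. Open state 2: 0b->2.
aa: 1a undefined. 1a->0: no, aaab/ab meet in 1 with "b" left. 1a->1: no, aaab/ab meet in 1 with "b" left. 1a->2: ok.
ab: 1b undefined. 1b->0: no, aa/abb meet in 2. 1b->1: no, ba/abaa meet in 2 with "a" left. 1b->2: no, ba/aba meet in 2 with "a" left. Open state 3: 1b->3.
ba: 2a undefined. 2a->0: no, aaab/baaa meet in 2. 2a->1: no, ba/baaa meet in 1. 2a->2: no, ba/baaa meet in 2. 2a->3: no, ba/ab meet in 3. Open state 4: 2a->4.
bb: 2b undefined. 2b->0: no, bbab/ab meet in 3. 2b->1: no, bbab/a meet in 1. 2b->2: no, aa/bb meet in 2. 2b->3: no, bbab/abab meet in 3 with "ab" left. 2b->4: no, bbab/baab meet in 4 with "ab" left. Open state 5: 2b->5.
aba: 3a undefined. 3a->0: no, aa/abab meet in 2. 3a->1: no, aa/abaa meet in 2. 3a->2: no, ba/abaa meet in 4. 3a->3: ok.
abb: 3b undefined. 3b->0: no, aa/abbb meet in 2. 3b->1: ok.
baa: 4a undefined. 4a->0: no, aa/baab meet in 2. 4a->1: no, aa/baaa meet in 2. 4a->2: no, ba/baaa meet in 4. 4a->3: ok.
bab: 4b undefined. 4b->0: no, baba/abab meet in 1. 4b->1: no, aaab/abab meet in 1. 4b->2: ok.
bba: 5a undefined. 5a->0: ok.
bbb: 5b undefined. 5b->0: no, bba/bbb meet in 0. 5b->1: ok.
All examples now run through 6 states with every (state, symbol) defined. Accept strings end in {0,2,4}, Reject strings end in {1,3,5}; accept={0,2,4}.

states=6 start=0 accept={0,2,4} delta: 0a->1 0b->2 1a->2 1b->3 2a->4 2b->5 3a->3 3b->1 4a->3 4b->2 5a->0 5b->1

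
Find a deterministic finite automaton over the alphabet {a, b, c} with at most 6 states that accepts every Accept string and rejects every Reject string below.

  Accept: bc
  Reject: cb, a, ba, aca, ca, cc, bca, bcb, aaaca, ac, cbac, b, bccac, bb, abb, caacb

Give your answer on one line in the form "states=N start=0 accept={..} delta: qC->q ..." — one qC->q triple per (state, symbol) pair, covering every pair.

states=3 start=0 accept={2} delta: 0a->0 0b->1 0c->0 1a->0 1b->0 1c->2 2a->0 2b->0 2c->0

Grow the machine one transition at a time. Run the examples from 0; the earliest place one falls off (shortest prefix, ties alphabetical) gets sent to the lowest-numbered state that keeps every Accept/Reject pair distinguishable — a pair clashes when both reach the same state with identical unread suffix — and to a fresh state only if none does.
a: 0a undefined. 0a->0: ok.
b: 0b undefined. 0b->0: no, bc/ac meet in 0 with "c" left. Open state 1: 0b->1.
c: 0c undefined. 0c->0: ok.
ba: 1a undefined. 1a->0: ok.
bb: 1b undefined. 1b->0: ok.
bc: 1c undefined. 1c->0: no, bc/a meet in 0. 1c->1: no, bc/cb meet in 1. Open state 2: 1c->2.
bca: 2a undefined. 2a->0: ok.
bcb: 2b undefined. 2b->0: ok.
bcc: 2c undefined. 2c->0: ok.
All examples now run through 3 states with every (state, symbol) defined. Accept strings end in {2}, Reject strings end in {0,1}; accept={2}.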